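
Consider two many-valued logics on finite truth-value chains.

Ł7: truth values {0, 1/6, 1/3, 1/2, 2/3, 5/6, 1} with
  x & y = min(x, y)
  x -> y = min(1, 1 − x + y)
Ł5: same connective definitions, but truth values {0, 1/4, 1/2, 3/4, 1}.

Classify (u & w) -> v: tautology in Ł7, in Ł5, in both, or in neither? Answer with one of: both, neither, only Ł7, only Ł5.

neither

In Ł7: at u = 1/6, v = 0, w = 1/6 the value is 5/6 — not a tautology.
In Ł5: at u = 1/4, v = 0, w = 1/4 the value is 3/4 — not a tautology.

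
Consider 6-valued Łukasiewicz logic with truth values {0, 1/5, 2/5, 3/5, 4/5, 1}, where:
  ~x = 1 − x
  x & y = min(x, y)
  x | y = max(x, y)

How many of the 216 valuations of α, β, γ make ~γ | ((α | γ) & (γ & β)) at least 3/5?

162

value 1: 42 assignments (counts)
value 4/5: 54 assignments (counts)
value 3/5: 66 assignments (counts)
value 2/5: 30 assignments
value 1/5: 18 assignments
value 0: 6 assignments
So 162 of the 216 assignments meet the threshold.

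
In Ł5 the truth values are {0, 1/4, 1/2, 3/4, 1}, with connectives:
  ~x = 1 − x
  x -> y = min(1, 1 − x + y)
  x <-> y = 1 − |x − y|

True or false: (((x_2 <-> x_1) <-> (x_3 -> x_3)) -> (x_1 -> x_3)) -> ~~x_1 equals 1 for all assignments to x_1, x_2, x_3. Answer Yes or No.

Counterexample: take x_1 = 0, x_2 = 0, x_3 = 0.
x_2 <-> x_1 = 0 <-> 0 = 1
x_3 -> x_3 = 0 -> 0 = 1
(x_2 <-> x_1) <-> (x_3 -> x_3) = 1 <-> 1 = 1
x_1 -> x_3 = 0 -> 0 = 1
((x_2 <-> x_1) <-> (x_3 -> x_3)) -> (x_1 -> x_3) = 1 -> 1 = 1
~x_1 = ~0 = 1
~~x_1 = ~1 = 0
(((x_2 <-> x_1) <-> (x_3 -> x_3)) -> (x_1 -> x_3)) -> ~~x_1 = 1 -> 0 = 0
This gives 0 ≠ 1.

No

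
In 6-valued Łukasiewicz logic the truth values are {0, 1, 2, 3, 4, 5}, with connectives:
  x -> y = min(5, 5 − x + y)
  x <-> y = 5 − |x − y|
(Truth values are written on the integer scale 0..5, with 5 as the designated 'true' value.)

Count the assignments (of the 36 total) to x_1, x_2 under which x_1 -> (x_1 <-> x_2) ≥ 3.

32

value 5: 27 assignments (counts)
value 4: 3 assignments (counts)
value 3: 2 assignments (counts)
value 2: 2 assignments
value 1: 1 assignment
value 0: 1 assignment
So 32 of the 36 assignments meet the threshold.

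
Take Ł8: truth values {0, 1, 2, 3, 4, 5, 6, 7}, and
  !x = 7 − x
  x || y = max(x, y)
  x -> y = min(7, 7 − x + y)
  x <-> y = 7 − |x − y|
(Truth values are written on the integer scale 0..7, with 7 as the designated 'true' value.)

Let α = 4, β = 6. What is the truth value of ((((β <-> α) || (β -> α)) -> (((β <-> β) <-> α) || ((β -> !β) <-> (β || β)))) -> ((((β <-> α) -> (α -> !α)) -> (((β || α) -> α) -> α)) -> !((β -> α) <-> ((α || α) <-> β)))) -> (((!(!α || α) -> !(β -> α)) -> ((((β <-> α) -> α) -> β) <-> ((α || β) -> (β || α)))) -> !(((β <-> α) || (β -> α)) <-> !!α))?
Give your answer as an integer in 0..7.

β <-> α = 6 <-> 4 = 5
β -> α = 6 -> 4 = 5
(β <-> α) || (β -> α) = 5 || 5 = 5
β <-> β = 6 <-> 6 = 7
(β <-> β) <-> α = 7 <-> 4 = 4
!β = !6 = 1
β -> !β = 6 -> 1 = 2
β || β = 6 || 6 = 6
(β -> !β) <-> (β || β) = 2 <-> 6 = 3
((β <-> β) <-> α) || ((β -> !β) <-> (β || β)) = 4 || 3 = 4
((β <-> α) || (β -> α)) -> (((β <-> β) <-> α) || ((β -> !β) <-> (β || β))) = 5 -> 4 = 6
β <-> α = 6 <-> 4 = 5
!α = !4 = 3
α -> !α = 4 -> 3 = 6
(β <-> α) -> (α -> !α) = 5 -> 6 = 7
β || α = 6 || 4 = 6
(β || α) -> α = 6 -> 4 = 5
((β || α) -> α) -> α = 5 -> 4 = 6
((β <-> α) -> (α -> !α)) -> (((β || α) -> α) -> α) = 7 -> 6 = 6
β -> α = 6 -> 4 = 5
α || α = 4 || 4 = 4
(α || α) <-> β = 4 <-> 6 = 5
(β -> α) <-> ((α || α) <-> β) = 5 <-> 5 = 7
!((β -> α) <-> ((α || α) <-> β)) = !7 = 0
(((β <-> α) -> (α -> !α)) -> (((β || α) -> α) -> α)) -> !((β -> α) <-> ((α || α) <-> β)) = 6 -> 0 = 1
(((β <-> α) || (β -> α)) -> (((β <-> β) <-> α) || ((β -> !β) <-> (β || β)))) -> ((((β <-> α) -> (α -> !α)) -> (((β || α) -> α) -> α)) -> !((β -> α) <-> ((α || α) <-> β))) = 6 -> 1 = 2
!α = !4 = 3
!α || α = 3 || 4 = 4
!(!α || α) = !4 = 3
β -> α = 6 -> 4 = 5
!(β -> α) = !5 = 2
!(!α || α) -> !(β -> α) = 3 -> 2 = 6
β <-> α = 6 <-> 4 = 5
(β <-> α) -> α = 5 -> 4 = 6
((β <-> α) -> α) -> β = 6 -> 6 = 7
α || β = 4 || 6 = 6
β || α = 6 || 4 = 6
(α || β) -> (β || α) = 6 -> 6 = 7
(((β <-> α) -> α) -> β) <-> ((α || β) -> (β || α)) = 7 <-> 7 = 7
(!(!α || α) -> !(β -> α)) -> ((((β <-> α) -> α) -> β) <-> ((α || β) -> (β || α))) = 6 -> 7 = 7
β <-> α = 6 <-> 4 = 5
β -> α = 6 -> 4 = 5
(β <-> α) || (β -> α) = 5 || 5 = 5
!α = !4 = 3
!!α = !3 = 4
((β <-> α) || (β -> α)) <-> !!α = 5 <-> 4 = 6
!(((β <-> α) || (β -> α)) <-> !!α) = !6 = 1
((!(!α || α) -> !(β -> α)) -> ((((β <-> α) -> α) -> β) <-> ((α || β) -> (β || α)))) -> !(((β <-> α) || (β -> α)) <-> !!α) = 7 -> 1 = 1
((((β <-> α) || (β -> α)) -> (((β <-> β) <-> α) || ((β -> !β) <-> (β || β)))) -> ((((β <-> α) -> (α -> !α)) -> (((β || α) -> α) -> α)) -> !((β -> α) <-> ((α || α) <-> β)))) -> (((!(!α || α) -> !(β -> α)) -> ((((β <-> α) -> α) -> β) <-> ((α || β) -> (β || α)))) -> !(((β <-> α) || (β -> α)) <-> !!α)) = 2 -> 1 = 6

6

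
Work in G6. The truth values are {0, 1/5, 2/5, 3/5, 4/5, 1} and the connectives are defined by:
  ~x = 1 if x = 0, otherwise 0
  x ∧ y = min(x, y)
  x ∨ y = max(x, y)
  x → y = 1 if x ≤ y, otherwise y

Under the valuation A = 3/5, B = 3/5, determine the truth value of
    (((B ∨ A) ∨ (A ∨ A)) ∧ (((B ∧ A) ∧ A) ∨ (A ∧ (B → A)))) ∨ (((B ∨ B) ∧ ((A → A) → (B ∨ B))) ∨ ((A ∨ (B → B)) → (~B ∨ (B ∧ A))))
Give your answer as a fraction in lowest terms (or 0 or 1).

3/5

B ∨ A = 3/5 ∨ 3/5 = 3/5
A ∨ A = 3/5 ∨ 3/5 = 3/5
(B ∨ A) ∨ (A ∨ A) = 3/5 ∨ 3/5 = 3/5
B ∧ A = 3/5 ∧ 3/5 = 3/5
(B ∧ A) ∧ A = 3/5 ∧ 3/5 = 3/5
B → A = 3/5 → 3/5 = 1
A ∧ (B → A) = 3/5 ∧ 1 = 3/5
((B ∧ A) ∧ A) ∨ (A ∧ (B → A)) = 3/5 ∨ 3/5 = 3/5
((B ∨ A) ∨ (A ∨ A)) ∧ (((B ∧ A) ∧ A) ∨ (A ∧ (B → A))) = 3/5 ∧ 3/5 = 3/5
B ∨ B = 3/5 ∨ 3/5 = 3/5
A → A = 3/5 → 3/5 = 1
B ∨ B = 3/5 ∨ 3/5 = 3/5
(A → A) → (B ∨ B) = 1 → 3/5 = 3/5
(B ∨ B) ∧ ((A → A) → (B ∨ B)) = 3/5 ∧ 3/5 = 3/5
B → B = 3/5 → 3/5 = 1
A ∨ (B → B) = 3/5 ∨ 1 = 1
~B = ~3/5 = 0
B ∧ A = 3/5 ∧ 3/5 = 3/5
~B ∨ (B ∧ A) = 0 ∨ 3/5 = 3/5
(A ∨ (B → B)) → (~B ∨ (B ∧ A)) = 1 → 3/5 = 3/5
((B ∨ B) ∧ ((A → A) → (B ∨ B))) ∨ ((A ∨ (B → B)) → (~B ∨ (B ∧ A))) = 3/5 ∨ 3/5 = 3/5
(((B ∨ A) ∨ (A ∨ A)) ∧ (((B ∧ A) ∧ A) ∨ (A ∧ (B → A)))) ∨ (((B ∨ B) ∧ ((A → A) → (B ∨ B))) ∨ ((A ∨ (B → B)) → (~B ∨ (B ∧ A)))) = 3/5 ∨ 3/5 = 3/5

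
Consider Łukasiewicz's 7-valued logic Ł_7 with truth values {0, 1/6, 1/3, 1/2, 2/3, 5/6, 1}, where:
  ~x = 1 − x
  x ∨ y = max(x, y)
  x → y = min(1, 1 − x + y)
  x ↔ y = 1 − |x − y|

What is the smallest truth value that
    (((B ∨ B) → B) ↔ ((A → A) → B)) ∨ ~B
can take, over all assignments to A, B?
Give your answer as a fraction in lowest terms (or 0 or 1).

Take A = 0, B = 1/2:
B ∨ B = 1/2 ∨ 1/2 = 1/2
(B ∨ B) → B = 1/2 → 1/2 = 1
A → A = 0 → 0 = 1
(A → A) → B = 1 → 1/2 = 1/2
((B ∨ B) → B) ↔ ((A → A) → B) = 1 ↔ 1/2 = 1/2
~B = ~1/2 = 1/2
(((B ∨ B) → B) ↔ ((A → A) → B)) ∨ ~B = 1/2 ∨ 1/2 = 1/2
No assignment yields a value below 1/2, so this is the minimum.

1/2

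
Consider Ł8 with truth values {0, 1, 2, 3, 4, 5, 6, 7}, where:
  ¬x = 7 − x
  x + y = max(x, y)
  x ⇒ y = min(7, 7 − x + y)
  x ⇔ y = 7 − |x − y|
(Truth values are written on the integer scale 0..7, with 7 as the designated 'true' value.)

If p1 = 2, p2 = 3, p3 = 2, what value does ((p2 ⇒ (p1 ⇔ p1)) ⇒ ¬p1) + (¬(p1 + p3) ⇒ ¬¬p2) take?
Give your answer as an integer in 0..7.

5

p1 ⇔ p1 = 2 ⇔ 2 = 7
p2 ⇒ (p1 ⇔ p1) = 3 ⇒ 7 = 7
¬p1 = ¬2 = 5
(p2 ⇒ (p1 ⇔ p1)) ⇒ ¬p1 = 7 ⇒ 5 = 5
p1 + p3 = 2 + 2 = 2
¬(p1 + p3) = ¬2 = 5
¬p2 = ¬3 = 4
¬¬p2 = ¬4 = 3
¬(p1 + p3) ⇒ ¬¬p2 = 5 ⇒ 3 = 5
((p2 ⇒ (p1 ⇔ p1)) ⇒ ¬p1) + (¬(p1 + p3) ⇒ ¬¬p2) = 5 + 5 = 5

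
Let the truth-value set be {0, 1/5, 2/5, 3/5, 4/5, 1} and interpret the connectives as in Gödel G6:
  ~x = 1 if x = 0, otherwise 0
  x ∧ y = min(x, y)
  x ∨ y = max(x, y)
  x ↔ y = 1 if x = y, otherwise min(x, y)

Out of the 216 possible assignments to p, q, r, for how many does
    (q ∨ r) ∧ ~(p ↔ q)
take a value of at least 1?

15

value 1: 15 assignments (counts)
value 4/5: 13 assignments
value 3/5: 11 assignments
value 2/5: 9 assignments
value 1/5: 7 assignments
value 0: 161 assignments
So 15 of the 216 assignments meet the threshold.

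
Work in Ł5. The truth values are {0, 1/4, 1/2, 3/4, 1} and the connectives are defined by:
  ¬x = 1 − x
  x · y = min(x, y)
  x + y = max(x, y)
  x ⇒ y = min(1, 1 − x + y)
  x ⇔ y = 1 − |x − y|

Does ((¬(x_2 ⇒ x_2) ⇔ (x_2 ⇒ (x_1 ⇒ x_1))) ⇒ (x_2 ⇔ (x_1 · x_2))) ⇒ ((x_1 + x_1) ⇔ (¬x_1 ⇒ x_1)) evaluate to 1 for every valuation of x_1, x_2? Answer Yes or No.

Counterexample: take x_1 = 1/4, x_2 = 0.
x_2 ⇒ x_2 = 0 ⇒ 0 = 1
¬(x_2 ⇒ x_2) = ¬1 = 0
x_1 ⇒ x_1 = 1/4 ⇒ 1/4 = 1
x_2 ⇒ (x_1 ⇒ x_1) = 0 ⇒ 1 = 1
¬(x_2 ⇒ x_2) ⇔ (x_2 ⇒ (x_1 ⇒ x_1)) = 0 ⇔ 1 = 0
x_1 · x_2 = 1/4 · 0 = 0
x_2 ⇔ (x_1 · x_2) = 0 ⇔ 0 = 1
(¬(x_2 ⇒ x_2) ⇔ (x_2 ⇒ (x_1 ⇒ x_1))) ⇒ (x_2 ⇔ (x_1 · x_2)) = 0 ⇒ 1 = 1
x_1 + x_1 = 1/4 + 1/4 = 1/4
¬x_1 = ¬1/4 = 3/4
¬x_1 ⇒ x_1 = 3/4 ⇒ 1/4 = 1/2
(x_1 + x_1) ⇔ (¬x_1 ⇒ x_1) = 1/4 ⇔ 1/2 = 3/4
((¬(x_2 ⇒ x_2) ⇔ (x_2 ⇒ (x_1 ⇒ x_1))) ⇒ (x_2 ⇔ (x_1 · x_2))) ⇒ ((x_1 + x_1) ⇔ (¬x_1 ⇒ x_1)) = 1 ⇒ 3/4 = 3/4
This gives 3/4 ≠ 1.

No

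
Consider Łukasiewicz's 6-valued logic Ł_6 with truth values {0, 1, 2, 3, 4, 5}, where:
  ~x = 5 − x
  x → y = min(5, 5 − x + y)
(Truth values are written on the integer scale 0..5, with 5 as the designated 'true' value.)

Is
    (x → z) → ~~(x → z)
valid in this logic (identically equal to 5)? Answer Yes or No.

Yes

At x = 2, z = 2, for instance:
x → z = 2 → 2 = 5
~(x → z) = ~5 = 0
~~(x → z) = ~0 = 5
(x → z) → ~~(x → z) = 5 → 5 = 5
and checking the remaining 35 assignments likewise gives ≥ 5 in every case.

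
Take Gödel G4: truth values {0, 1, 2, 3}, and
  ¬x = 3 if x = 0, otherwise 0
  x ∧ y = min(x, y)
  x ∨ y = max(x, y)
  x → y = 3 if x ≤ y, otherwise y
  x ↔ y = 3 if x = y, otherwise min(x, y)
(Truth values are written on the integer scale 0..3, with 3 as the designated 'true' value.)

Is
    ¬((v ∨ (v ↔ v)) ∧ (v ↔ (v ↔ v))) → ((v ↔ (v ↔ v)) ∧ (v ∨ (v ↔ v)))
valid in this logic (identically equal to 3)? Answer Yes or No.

Counterexample: take v = 0.
v ↔ v = 0 ↔ 0 = 3
v ∨ (v ↔ v) = 0 ∨ 3 = 3
v ↔ v = 0 ↔ 0 = 3
v ↔ (v ↔ v) = 0 ↔ 3 = 0
(v ∨ (v ↔ v)) ∧ (v ↔ (v ↔ v)) = 3 ∧ 0 = 0
¬((v ∨ (v ↔ v)) ∧ (v ↔ (v ↔ v))) = ¬0 = 3
(v ↔ (v ↔ v)) ∧ (v ∨ (v ↔ v)) = 0 ∧ 3 = 0
¬((v ∨ (v ↔ v)) ∧ (v ↔ (v ↔ v))) → ((v ↔ (v ↔ v)) ∧ (v ∨ (v ↔ v))) = 3 → 0 = 0
This gives 0 ≠ 3.

No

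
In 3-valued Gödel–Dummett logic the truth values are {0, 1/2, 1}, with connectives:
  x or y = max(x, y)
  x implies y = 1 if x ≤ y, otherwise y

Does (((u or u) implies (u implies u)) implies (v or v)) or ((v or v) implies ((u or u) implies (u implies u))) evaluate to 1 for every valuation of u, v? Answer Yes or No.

Yes

u = 0, v = 0 ↦ 1
u = 0, v = 1/2 ↦ 1
u = 0, v = 1 ↦ 1
u = 1/2, v = 0 ↦ 1
u = 1/2, v = 1/2 ↦ 1
u = 1/2, v = 1 ↦ 1
u = 1, v = 0 ↦ 1
u = 1, v = 1/2 ↦ 1
u = 1, v = 1 ↦ 1
Every assignment gives a value ≥ 1.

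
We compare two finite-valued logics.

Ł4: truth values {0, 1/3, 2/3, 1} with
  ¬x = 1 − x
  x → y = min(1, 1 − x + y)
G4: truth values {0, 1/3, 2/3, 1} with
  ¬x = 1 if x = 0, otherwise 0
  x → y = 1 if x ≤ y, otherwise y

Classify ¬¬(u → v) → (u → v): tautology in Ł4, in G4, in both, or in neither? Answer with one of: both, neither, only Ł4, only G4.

In Ł4: every assignment gives 1 — tautology.
In G4: at u = 2/3, v = 1/3 the value is 1/3 — not a tautology.

only Ł4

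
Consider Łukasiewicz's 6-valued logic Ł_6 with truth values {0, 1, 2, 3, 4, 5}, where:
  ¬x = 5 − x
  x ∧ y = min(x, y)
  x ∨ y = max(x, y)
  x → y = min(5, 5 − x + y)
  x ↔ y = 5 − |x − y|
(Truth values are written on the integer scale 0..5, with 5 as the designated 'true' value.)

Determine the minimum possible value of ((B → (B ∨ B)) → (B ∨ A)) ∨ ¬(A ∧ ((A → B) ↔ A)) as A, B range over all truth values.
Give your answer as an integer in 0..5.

Take A = 2, B = 0:
B ∨ B = 0 ∨ 0 = 0
B → (B ∨ B) = 0 → 0 = 5
B ∨ A = 0 ∨ 2 = 2
(B → (B ∨ B)) → (B ∨ A) = 5 → 2 = 2
A → B = 2 → 0 = 3
(A → B) ↔ A = 3 ↔ 2 = 4
A ∧ ((A → B) ↔ A) = 2 ∧ 4 = 2
¬(A ∧ ((A → B) ↔ A)) = ¬2 = 3
((B → (B ∨ B)) → (B ∨ A)) ∨ ¬(A ∧ ((A → B) ↔ A)) = 2 ∨ 3 = 3
No assignment yields a value below 3, so this is the minimum.

3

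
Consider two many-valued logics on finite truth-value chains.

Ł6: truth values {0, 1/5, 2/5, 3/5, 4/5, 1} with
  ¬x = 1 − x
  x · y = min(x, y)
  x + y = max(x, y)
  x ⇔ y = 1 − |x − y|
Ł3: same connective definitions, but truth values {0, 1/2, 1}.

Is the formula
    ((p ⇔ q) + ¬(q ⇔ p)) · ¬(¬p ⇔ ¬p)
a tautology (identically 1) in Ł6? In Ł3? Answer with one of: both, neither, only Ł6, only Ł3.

neither

In Ł6: at p = 0, q = 0 the value is 0 — not a tautology.
In Ł3: at p = 0, q = 0 the value is 0 — not a tautology.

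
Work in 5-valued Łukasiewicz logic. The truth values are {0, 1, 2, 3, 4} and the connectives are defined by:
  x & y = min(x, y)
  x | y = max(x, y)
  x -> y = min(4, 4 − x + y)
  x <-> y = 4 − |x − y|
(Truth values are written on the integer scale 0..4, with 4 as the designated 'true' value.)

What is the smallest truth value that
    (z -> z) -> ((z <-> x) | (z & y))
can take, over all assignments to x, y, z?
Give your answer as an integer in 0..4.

0

Take x = 0, y = 0, z = 4:
z -> z = 4 -> 4 = 4
z <-> x = 4 <-> 0 = 0
z & y = 4 & 0 = 0
(z <-> x) | (z & y) = 0 | 0 = 0
(z -> z) -> ((z <-> x) | (z & y)) = 4 -> 0 = 0
No assignment yields a value below 0, so this is the minimum.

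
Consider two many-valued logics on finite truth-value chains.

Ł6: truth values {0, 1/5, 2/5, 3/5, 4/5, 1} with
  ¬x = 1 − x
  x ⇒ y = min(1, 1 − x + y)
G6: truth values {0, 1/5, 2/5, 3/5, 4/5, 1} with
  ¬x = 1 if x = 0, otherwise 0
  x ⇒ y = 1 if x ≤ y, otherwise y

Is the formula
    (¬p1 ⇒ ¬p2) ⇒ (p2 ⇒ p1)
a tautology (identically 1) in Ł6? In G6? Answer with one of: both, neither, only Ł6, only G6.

only Ł6

In Ł6: every assignment gives 1 — tautology.
In G6: at p1 = 1/5, p2 = 2/5 the value is 1/5 — not a tautology.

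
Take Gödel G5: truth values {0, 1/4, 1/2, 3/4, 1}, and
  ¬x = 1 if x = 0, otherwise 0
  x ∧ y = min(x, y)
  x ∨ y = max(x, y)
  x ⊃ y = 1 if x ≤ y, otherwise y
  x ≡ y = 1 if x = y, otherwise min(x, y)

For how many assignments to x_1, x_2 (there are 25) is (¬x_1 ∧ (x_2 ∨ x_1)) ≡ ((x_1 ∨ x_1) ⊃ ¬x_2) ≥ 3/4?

value 1: 17 assignments (counts)
value 3/4: 1 assignment (counts)
value 1/2: 1 assignment
value 1/4: 1 assignment
value 0: 5 assignments
So 18 of the 25 assignments meet the threshold.

18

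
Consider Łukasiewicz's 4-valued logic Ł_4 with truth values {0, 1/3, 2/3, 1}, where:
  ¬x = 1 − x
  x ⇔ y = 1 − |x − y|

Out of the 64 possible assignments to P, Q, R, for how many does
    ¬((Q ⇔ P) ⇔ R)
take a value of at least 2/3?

value 1: 6 assignments (counts)
value 2/3: 16 assignments (counts)
value 1/3: 26 assignments
value 0: 16 assignments
So 22 of the 64 assignments meet the threshold.

22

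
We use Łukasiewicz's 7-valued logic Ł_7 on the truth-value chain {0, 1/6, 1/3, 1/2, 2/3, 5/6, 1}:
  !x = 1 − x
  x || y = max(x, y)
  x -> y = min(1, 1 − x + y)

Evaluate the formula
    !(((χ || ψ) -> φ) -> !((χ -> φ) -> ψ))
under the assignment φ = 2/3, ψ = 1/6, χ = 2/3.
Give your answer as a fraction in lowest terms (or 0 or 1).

1/6

χ || ψ = 2/3 || 1/6 = 2/3
(χ || ψ) -> φ = 2/3 -> 2/3 = 1
χ -> φ = 2/3 -> 2/3 = 1
(χ -> φ) -> ψ = 1 -> 1/6 = 1/6
!((χ -> φ) -> ψ) = !1/6 = 5/6
((χ || ψ) -> φ) -> !((χ -> φ) -> ψ) = 1 -> 5/6 = 5/6
!(((χ || ψ) -> φ) -> !((χ -> φ) -> ψ)) = !5/6 = 1/6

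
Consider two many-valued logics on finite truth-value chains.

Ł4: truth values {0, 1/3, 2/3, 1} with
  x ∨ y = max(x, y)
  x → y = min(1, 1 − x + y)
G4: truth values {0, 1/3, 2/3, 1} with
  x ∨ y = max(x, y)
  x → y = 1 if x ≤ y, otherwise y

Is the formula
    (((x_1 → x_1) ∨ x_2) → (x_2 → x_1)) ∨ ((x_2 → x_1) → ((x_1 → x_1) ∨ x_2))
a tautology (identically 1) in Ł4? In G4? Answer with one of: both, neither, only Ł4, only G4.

In Ł4: every assignment gives 1 — tautology.
In G4: every assignment gives 1 — tautology.

both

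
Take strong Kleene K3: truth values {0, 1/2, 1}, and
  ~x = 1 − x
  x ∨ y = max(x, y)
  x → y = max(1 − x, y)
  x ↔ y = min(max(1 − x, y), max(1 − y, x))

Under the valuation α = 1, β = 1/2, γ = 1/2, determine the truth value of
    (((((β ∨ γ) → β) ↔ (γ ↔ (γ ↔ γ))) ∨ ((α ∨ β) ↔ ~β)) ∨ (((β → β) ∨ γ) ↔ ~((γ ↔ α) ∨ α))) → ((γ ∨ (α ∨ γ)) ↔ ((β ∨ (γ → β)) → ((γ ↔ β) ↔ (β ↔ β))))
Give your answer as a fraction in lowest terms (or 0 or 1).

β ∨ γ = 1/2 ∨ 1/2 = 1/2
(β ∨ γ) → β = 1/2 → 1/2 = 1/2
γ ↔ γ = 1/2 ↔ 1/2 = 1/2
γ ↔ (γ ↔ γ) = 1/2 ↔ 1/2 = 1/2
((β ∨ γ) → β) ↔ (γ ↔ (γ ↔ γ)) = 1/2 ↔ 1/2 = 1/2
α ∨ β = 1 ∨ 1/2 = 1
~β = ~1/2 = 1/2
(α ∨ β) ↔ ~β = 1 ↔ 1/2 = 1/2
(((β ∨ γ) → β) ↔ (γ ↔ (γ ↔ γ))) ∨ ((α ∨ β) ↔ ~β) = 1/2 ∨ 1/2 = 1/2
β → β = 1/2 → 1/2 = 1/2
(β → β) ∨ γ = 1/2 ∨ 1/2 = 1/2
γ ↔ α = 1/2 ↔ 1 = 1/2
(γ ↔ α) ∨ α = 1/2 ∨ 1 = 1
~((γ ↔ α) ∨ α) = ~1 = 0
((β → β) ∨ γ) ↔ ~((γ ↔ α) ∨ α) = 1/2 ↔ 0 = 1/2
((((β ∨ γ) → β) ↔ (γ ↔ (γ ↔ γ))) ∨ ((α ∨ β) ↔ ~β)) ∨ (((β → β) ∨ γ) ↔ ~((γ ↔ α) ∨ α)) = 1/2 ∨ 1/2 = 1/2
α ∨ γ = 1 ∨ 1/2 = 1
γ ∨ (α ∨ γ) = 1/2 ∨ 1 = 1
γ → β = 1/2 → 1/2 = 1/2
β ∨ (γ → β) = 1/2 ∨ 1/2 = 1/2
γ ↔ β = 1/2 ↔ 1/2 = 1/2
β ↔ β = 1/2 ↔ 1/2 = 1/2
(γ ↔ β) ↔ (β ↔ β) = 1/2 ↔ 1/2 = 1/2
(β ∨ (γ → β)) → ((γ ↔ β) ↔ (β ↔ β)) = 1/2 → 1/2 = 1/2
(γ ∨ (α ∨ γ)) ↔ ((β ∨ (γ → β)) → ((γ ↔ β) ↔ (β ↔ β))) = 1 ↔ 1/2 = 1/2
(((((β ∨ γ) → β) ↔ (γ ↔ (γ ↔ γ))) ∨ ((α ∨ β) ↔ ~β)) ∨ (((β → β) ∨ γ) ↔ ~((γ ↔ α) ∨ α))) → ((γ ∨ (α ∨ γ)) ↔ ((β ∨ (γ → β)) → ((γ ↔ β) ↔ (β ↔ β)))) = 1/2 → 1/2 = 1/2

1/2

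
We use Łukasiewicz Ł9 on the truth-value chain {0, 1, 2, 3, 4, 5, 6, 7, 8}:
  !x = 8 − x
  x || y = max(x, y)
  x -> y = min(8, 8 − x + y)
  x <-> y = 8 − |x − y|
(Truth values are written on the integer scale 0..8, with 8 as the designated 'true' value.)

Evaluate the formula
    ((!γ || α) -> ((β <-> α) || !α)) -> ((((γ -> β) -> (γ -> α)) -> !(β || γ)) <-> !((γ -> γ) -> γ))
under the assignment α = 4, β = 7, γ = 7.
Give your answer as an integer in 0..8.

!γ = !7 = 1
!γ || α = 1 || 4 = 4
β <-> α = 7 <-> 4 = 5
!α = !4 = 4
(β <-> α) || !α = 5 || 4 = 5
(!γ || α) -> ((β <-> α) || !α) = 4 -> 5 = 8
γ -> β = 7 -> 7 = 8
γ -> α = 7 -> 4 = 5
(γ -> β) -> (γ -> α) = 8 -> 5 = 5
β || γ = 7 || 7 = 7
!(β || γ) = !7 = 1
((γ -> β) -> (γ -> α)) -> !(β || γ) = 5 -> 1 = 4
γ -> γ = 7 -> 7 = 8
(γ -> γ) -> γ = 8 -> 7 = 7
!((γ -> γ) -> γ) = !7 = 1
(((γ -> β) -> (γ -> α)) -> !(β || γ)) <-> !((γ -> γ) -> γ) = 4 <-> 1 = 5
((!γ || α) -> ((β <-> α) || !α)) -> ((((γ -> β) -> (γ -> α)) -> !(β || γ)) <-> !((γ -> γ) -> γ)) = 8 -> 5 = 5

5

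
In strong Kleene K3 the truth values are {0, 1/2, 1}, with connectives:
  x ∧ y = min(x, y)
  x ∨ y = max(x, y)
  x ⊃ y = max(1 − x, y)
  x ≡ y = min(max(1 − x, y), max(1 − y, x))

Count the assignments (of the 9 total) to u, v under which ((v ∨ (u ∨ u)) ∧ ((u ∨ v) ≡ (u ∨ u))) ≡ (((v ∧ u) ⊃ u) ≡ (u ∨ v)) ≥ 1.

u = 0, v = 0 ↦ 1  ≥
u = 0, v = 1/2 ↦ 1/2  <
u = 0, v = 1 ↦ 0  <
u = 1/2, v = 0 ↦ 1/2  <
u = 1/2, v = 1/2 ↦ 1/2  <
u = 1/2, v = 1 ↦ 1/2  <
u = 1, v = 0 ↦ 1  ≥
u = 1, v = 1/2 ↦ 1  ≥
u = 1, v = 1 ↦ 1  ≥
So 4 of the 9 assignments meet the threshold.

4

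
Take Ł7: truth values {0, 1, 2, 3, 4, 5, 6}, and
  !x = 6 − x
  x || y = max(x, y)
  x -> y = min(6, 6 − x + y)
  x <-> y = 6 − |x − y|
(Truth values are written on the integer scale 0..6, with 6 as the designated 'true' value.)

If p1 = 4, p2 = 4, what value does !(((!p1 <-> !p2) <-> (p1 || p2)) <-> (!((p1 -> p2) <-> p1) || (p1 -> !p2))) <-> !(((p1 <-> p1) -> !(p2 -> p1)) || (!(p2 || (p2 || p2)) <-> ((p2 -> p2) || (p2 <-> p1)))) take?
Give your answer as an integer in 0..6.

!p1 = !4 = 2
!p2 = !4 = 2
!p1 <-> !p2 = 2 <-> 2 = 6
p1 || p2 = 4 || 4 = 4
(!p1 <-> !p2) <-> (p1 || p2) = 6 <-> 4 = 4
p1 -> p2 = 4 -> 4 = 6
(p1 -> p2) <-> p1 = 6 <-> 4 = 4
!((p1 -> p2) <-> p1) = !4 = 2
!p2 = !4 = 2
p1 -> !p2 = 4 -> 2 = 4
!((p1 -> p2) <-> p1) || (p1 -> !p2) = 2 || 4 = 4
((!p1 <-> !p2) <-> (p1 || p2)) <-> (!((p1 -> p2) <-> p1) || (p1 -> !p2)) = 4 <-> 4 = 6
!(((!p1 <-> !p2) <-> (p1 || p2)) <-> (!((p1 -> p2) <-> p1) || (p1 -> !p2))) = !6 = 0
p1 <-> p1 = 4 <-> 4 = 6
p2 -> p1 = 4 -> 4 = 6
!(p2 -> p1) = !6 = 0
(p1 <-> p1) -> !(p2 -> p1) = 6 -> 0 = 0
p2 || p2 = 4 || 4 = 4
p2 || (p2 || p2) = 4 || 4 = 4
!(p2 || (p2 || p2)) = !4 = 2
p2 -> p2 = 4 -> 4 = 6
p2 <-> p1 = 4 <-> 4 = 6
(p2 -> p2) || (p2 <-> p1) = 6 || 6 = 6
!(p2 || (p2 || p2)) <-> ((p2 -> p2) || (p2 <-> p1)) = 2 <-> 6 = 2
((p1 <-> p1) -> !(p2 -> p1)) || (!(p2 || (p2 || p2)) <-> ((p2 -> p2) || (p2 <-> p1))) = 0 || 2 = 2
!(((p1 <-> p1) -> !(p2 -> p1)) || (!(p2 || (p2 || p2)) <-> ((p2 -> p2) || (p2 <-> p1)))) = !2 = 4
!(((!p1 <-> !p2) <-> (p1 || p2)) <-> (!((p1 -> p2) <-> p1) || (p1 -> !p2))) <-> !(((p1 <-> p1) -> !(p2 -> p1)) || (!(p2 || (p2 || p2)) <-> ((p2 -> p2) || (p2 <-> p1)))) = 0 <-> 4 = 2

2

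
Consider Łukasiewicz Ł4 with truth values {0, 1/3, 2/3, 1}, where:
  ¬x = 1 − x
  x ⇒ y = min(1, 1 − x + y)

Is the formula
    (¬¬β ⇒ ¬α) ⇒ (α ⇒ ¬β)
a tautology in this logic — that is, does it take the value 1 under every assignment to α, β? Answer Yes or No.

Yes

α = 0, β = 0 ↦ 1
α = 0, β = 1/3 ↦ 1
α = 0, β = 2/3 ↦ 1
α = 0, β = 1 ↦ 1
α = 1/3, β = 0 ↦ 1
α = 1/3, β = 1/3 ↦ 1
α = 1/3, β = 2/3 ↦ 1
α = 1/3, β = 1 ↦ 1
α = 2/3, β = 0 ↦ 1
α = 2/3, β = 1/3 ↦ 1
α = 2/3, β = 2/3 ↦ 1
α = 2/3, β = 1 ↦ 1
α = 1, β = 0 ↦ 1
α = 1, β = 1/3 ↦ 1
α = 1, β = 2/3 ↦ 1
α = 1, β = 1 ↦ 1
Every assignment gives a value ≥ 1.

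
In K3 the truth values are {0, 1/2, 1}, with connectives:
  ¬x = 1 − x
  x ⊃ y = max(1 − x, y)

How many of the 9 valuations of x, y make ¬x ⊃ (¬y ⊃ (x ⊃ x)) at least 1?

7

x = 0, y = 0 ↦ 1  ≥
x = 0, y = 1/2 ↦ 1  ≥
x = 0, y = 1 ↦ 1  ≥
x = 1/2, y = 0 ↦ 1/2  <
x = 1/2, y = 1/2 ↦ 1/2  <
x = 1/2, y = 1 ↦ 1  ≥
x = 1, y = 0 ↦ 1  ≥
x = 1, y = 1/2 ↦ 1  ≥
x = 1, y = 1 ↦ 1  ≥
So 7 of the 9 assignments meet the threshold.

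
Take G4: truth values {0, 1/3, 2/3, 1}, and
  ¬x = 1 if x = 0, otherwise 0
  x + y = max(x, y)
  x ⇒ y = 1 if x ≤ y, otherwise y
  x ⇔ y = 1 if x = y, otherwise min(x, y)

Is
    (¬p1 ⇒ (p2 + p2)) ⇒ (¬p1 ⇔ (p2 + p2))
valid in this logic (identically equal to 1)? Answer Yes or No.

No

Counterexample: take p1 = 1/3, p2 = 1/3.
¬p1 = ¬1/3 = 0
p2 + p2 = 1/3 + 1/3 = 1/3
¬p1 ⇒ (p2 + p2) = 0 ⇒ 1/3 = 1
¬p1 = ¬1/3 = 0
p2 + p2 = 1/3 + 1/3 = 1/3
¬p1 ⇔ (p2 + p2) = 0 ⇔ 1/3 = 0
(¬p1 ⇒ (p2 + p2)) ⇒ (¬p1 ⇔ (p2 + p2)) = 1 ⇒ 0 = 0
This gives 0 ≠ 1.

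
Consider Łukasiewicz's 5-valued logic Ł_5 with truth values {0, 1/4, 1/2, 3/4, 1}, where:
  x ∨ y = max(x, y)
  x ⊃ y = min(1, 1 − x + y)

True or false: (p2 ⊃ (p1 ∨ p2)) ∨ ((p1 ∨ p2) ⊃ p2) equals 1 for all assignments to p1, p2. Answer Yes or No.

Yes

At p1 = 1, p2 = 1/4, for instance:
p1 ∨ p2 = 1 ∨ 1/4 = 1
p2 ⊃ (p1 ∨ p2) = 1/4 ⊃ 1 = 1
(p1 ∨ p2) ⊃ p2 = 1 ⊃ 1/4 = 1/4
(p2 ⊃ (p1 ∨ p2)) ∨ ((p1 ∨ p2) ⊃ p2) = 1 ∨ 1/4 = 1
and checking the remaining 24 assignments likewise gives ≥ 1 in every case.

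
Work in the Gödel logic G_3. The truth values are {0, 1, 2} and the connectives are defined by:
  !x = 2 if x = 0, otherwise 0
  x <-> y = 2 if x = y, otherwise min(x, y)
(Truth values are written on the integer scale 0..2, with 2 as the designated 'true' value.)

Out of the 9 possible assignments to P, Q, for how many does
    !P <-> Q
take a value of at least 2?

P = 0, Q = 0 ↦ 0  <
P = 0, Q = 1 ↦ 1  <
P = 0, Q = 2 ↦ 2  ≥
P = 1, Q = 0 ↦ 2  ≥
P = 1, Q = 1 ↦ 0  <
P = 1, Q = 2 ↦ 0  <
P = 2, Q = 0 ↦ 2  ≥
P = 2, Q = 1 ↦ 0  <
P = 2, Q = 2 ↦ 0  <
So 3 of the 9 assignments meet the threshold.

3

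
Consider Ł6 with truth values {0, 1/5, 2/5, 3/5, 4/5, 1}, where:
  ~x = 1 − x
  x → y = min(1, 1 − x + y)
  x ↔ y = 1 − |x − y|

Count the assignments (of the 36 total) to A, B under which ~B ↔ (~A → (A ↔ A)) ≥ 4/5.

12

value 1: 6 assignments (counts)
value 4/5: 6 assignments (counts)
value 3/5: 6 assignments
value 2/5: 6 assignments
value 1/5: 6 assignments
value 0: 6 assignments
So 12 of the 36 assignments meet the threshold.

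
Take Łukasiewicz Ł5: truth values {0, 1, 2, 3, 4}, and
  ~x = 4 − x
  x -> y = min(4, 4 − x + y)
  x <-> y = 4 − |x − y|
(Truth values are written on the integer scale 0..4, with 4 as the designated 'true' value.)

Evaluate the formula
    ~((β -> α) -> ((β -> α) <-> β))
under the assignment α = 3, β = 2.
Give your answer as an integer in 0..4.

2

β -> α = 2 -> 3 = 4
β -> α = 2 -> 3 = 4
(β -> α) <-> β = 4 <-> 2 = 2
(β -> α) -> ((β -> α) <-> β) = 4 -> 2 = 2
~((β -> α) -> ((β -> α) <-> β)) = ~2 = 2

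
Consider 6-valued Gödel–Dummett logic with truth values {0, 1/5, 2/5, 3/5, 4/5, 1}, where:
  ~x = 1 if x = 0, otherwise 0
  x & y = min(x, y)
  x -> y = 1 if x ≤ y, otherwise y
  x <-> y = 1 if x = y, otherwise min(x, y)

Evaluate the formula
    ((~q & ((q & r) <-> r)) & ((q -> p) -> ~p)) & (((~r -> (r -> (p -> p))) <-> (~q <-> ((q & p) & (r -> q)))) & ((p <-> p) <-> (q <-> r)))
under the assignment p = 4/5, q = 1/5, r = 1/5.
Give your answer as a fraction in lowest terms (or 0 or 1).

0

~q = ~1/5 = 0
q & r = 1/5 & 1/5 = 1/5
(q & r) <-> r = 1/5 <-> 1/5 = 1
~q & ((q & r) <-> r) = 0 & 1 = 0
q -> p = 1/5 -> 4/5 = 1
~p = ~4/5 = 0
(q -> p) -> ~p = 1 -> 0 = 0
(~q & ((q & r) <-> r)) & ((q -> p) -> ~p) = 0 & 0 = 0
~r = ~1/5 = 0
p -> p = 4/5 -> 4/5 = 1
r -> (p -> p) = 1/5 -> 1 = 1
~r -> (r -> (p -> p)) = 0 -> 1 = 1
~q = ~1/5 = 0
q & p = 1/5 & 4/5 = 1/5
r -> q = 1/5 -> 1/5 = 1
(q & p) & (r -> q) = 1/5 & 1 = 1/5
~q <-> ((q & p) & (r -> q)) = 0 <-> 1/5 = 0
(~r -> (r -> (p -> p))) <-> (~q <-> ((q & p) & (r -> q))) = 1 <-> 0 = 0
p <-> p = 4/5 <-> 4/5 = 1
q <-> r = 1/5 <-> 1/5 = 1
(p <-> p) <-> (q <-> r) = 1 <-> 1 = 1
((~r -> (r -> (p -> p))) <-> (~q <-> ((q & p) & (r -> q)))) & ((p <-> p) <-> (q <-> r)) = 0 & 1 = 0
((~q & ((q & r) <-> r)) & ((q -> p) -> ~p)) & (((~r -> (r -> (p -> p))) <-> (~q <-> ((q & p) & (r -> q)))) & ((p <-> p) <-> (q <-> r))) = 0 & 0 = 0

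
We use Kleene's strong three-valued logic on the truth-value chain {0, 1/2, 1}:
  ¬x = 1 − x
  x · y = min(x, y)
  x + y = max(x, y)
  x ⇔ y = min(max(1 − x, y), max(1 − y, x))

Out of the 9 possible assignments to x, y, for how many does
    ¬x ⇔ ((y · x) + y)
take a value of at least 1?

x = 0, y = 0 ↦ 0  <
x = 0, y = 1/2 ↦ 1/2  <
x = 0, y = 1 ↦ 1  ≥
x = 1/2, y = 0 ↦ 1/2  <
x = 1/2, y = 1/2 ↦ 1/2  <
x = 1/2, y = 1 ↦ 1/2  <
x = 1, y = 0 ↦ 1  ≥
x = 1, y = 1/2 ↦ 1/2  <
x = 1, y = 1 ↦ 0  <
So 2 of the 9 assignments meet the threshold.

2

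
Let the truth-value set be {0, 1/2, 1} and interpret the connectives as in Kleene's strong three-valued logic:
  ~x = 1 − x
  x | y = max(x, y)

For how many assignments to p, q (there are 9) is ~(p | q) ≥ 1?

1

p = 0, q = 0 ↦ 1  ≥
p = 0, q = 1/2 ↦ 1/2  <
p = 0, q = 1 ↦ 0  <
p = 1/2, q = 0 ↦ 1/2  <
p = 1/2, q = 1/2 ↦ 1/2  <
p = 1/2, q = 1 ↦ 0  <
p = 1, q = 0 ↦ 0  <
p = 1, q = 1/2 ↦ 0  <
p = 1, q = 1 ↦ 0  <
So 1 of the 9 assignments meets the threshold.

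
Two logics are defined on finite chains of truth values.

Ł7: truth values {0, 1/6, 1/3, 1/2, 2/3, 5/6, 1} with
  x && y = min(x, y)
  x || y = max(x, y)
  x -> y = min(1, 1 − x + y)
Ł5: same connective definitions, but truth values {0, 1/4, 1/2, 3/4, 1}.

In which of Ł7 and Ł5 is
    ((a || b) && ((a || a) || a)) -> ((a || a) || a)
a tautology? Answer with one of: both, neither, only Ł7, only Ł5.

both

In Ł7: every assignment gives 1 — tautology.
In Ł5: every assignment gives 1 — tautology.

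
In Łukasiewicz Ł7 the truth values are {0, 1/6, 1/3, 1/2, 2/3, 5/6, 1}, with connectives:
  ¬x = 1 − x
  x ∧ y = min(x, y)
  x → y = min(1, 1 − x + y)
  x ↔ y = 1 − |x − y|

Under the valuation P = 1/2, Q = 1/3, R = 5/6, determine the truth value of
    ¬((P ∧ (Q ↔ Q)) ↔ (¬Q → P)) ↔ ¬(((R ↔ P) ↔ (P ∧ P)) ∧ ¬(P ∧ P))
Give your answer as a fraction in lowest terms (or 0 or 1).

5/6

Q ↔ Q = 1/3 ↔ 1/3 = 1
P ∧ (Q ↔ Q) = 1/2 ∧ 1 = 1/2
¬Q = ¬1/3 = 2/3
¬Q → P = 2/3 → 1/2 = 5/6
(P ∧ (Q ↔ Q)) ↔ (¬Q → P) = 1/2 ↔ 5/6 = 2/3
¬((P ∧ (Q ↔ Q)) ↔ (¬Q → P)) = ¬2/3 = 1/3
R ↔ P = 5/6 ↔ 1/2 = 2/3
P ∧ P = 1/2 ∧ 1/2 = 1/2
(R ↔ P) ↔ (P ∧ P) = 2/3 ↔ 1/2 = 5/6
P ∧ P = 1/2 ∧ 1/2 = 1/2
¬(P ∧ P) = ¬1/2 = 1/2
((R ↔ P) ↔ (P ∧ P)) ∧ ¬(P ∧ P) = 5/6 ∧ 1/2 = 1/2
¬(((R ↔ P) ↔ (P ∧ P)) ∧ ¬(P ∧ P)) = ¬1/2 = 1/2
¬((P ∧ (Q ↔ Q)) ↔ (¬Q → P)) ↔ ¬(((R ↔ P) ↔ (P ∧ P)) ∧ ¬(P ∧ P)) = 1/3 ↔ 1/2 = 5/6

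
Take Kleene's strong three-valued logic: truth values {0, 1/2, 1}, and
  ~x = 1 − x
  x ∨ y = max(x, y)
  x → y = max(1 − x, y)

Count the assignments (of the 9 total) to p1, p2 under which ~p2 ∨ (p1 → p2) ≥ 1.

p1 = 0, p2 = 0 ↦ 1  ≥
p1 = 0, p2 = 1/2 ↦ 1  ≥
p1 = 0, p2 = 1 ↦ 1  ≥
p1 = 1/2, p2 = 0 ↦ 1  ≥
p1 = 1/2, p2 = 1/2 ↦ 1/2  <
p1 = 1/2, p2 = 1 ↦ 1  ≥
p1 = 1, p2 = 0 ↦ 1  ≥
p1 = 1, p2 = 1/2 ↦ 1/2  <
p1 = 1, p2 = 1 ↦ 1  ≥
So 7 of the 9 assignments meet the threshold.

7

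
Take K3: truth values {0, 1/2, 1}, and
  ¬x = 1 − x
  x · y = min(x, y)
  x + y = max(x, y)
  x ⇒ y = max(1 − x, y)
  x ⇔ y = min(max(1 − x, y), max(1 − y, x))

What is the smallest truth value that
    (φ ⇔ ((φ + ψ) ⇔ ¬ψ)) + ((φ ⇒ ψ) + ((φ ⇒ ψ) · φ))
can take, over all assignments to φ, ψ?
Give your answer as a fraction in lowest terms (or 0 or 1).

1/2

Take φ = 1/2, ψ = 0:
φ + ψ = 1/2 + 0 = 1/2
¬ψ = ¬0 = 1
(φ + ψ) ⇔ ¬ψ = 1/2 ⇔ 1 = 1/2
φ ⇔ ((φ + ψ) ⇔ ¬ψ) = 1/2 ⇔ 1/2 = 1/2
φ ⇒ ψ = 1/2 ⇒ 0 = 1/2
φ ⇒ ψ = 1/2 ⇒ 0 = 1/2
(φ ⇒ ψ) · φ = 1/2 · 1/2 = 1/2
(φ ⇒ ψ) + ((φ ⇒ ψ) · φ) = 1/2 + 1/2 = 1/2
(φ ⇔ ((φ + ψ) ⇔ ¬ψ)) + ((φ ⇒ ψ) + ((φ ⇒ ψ) · φ)) = 1/2 + 1/2 = 1/2
No assignment yields a value below 1/2, so this is the minimum.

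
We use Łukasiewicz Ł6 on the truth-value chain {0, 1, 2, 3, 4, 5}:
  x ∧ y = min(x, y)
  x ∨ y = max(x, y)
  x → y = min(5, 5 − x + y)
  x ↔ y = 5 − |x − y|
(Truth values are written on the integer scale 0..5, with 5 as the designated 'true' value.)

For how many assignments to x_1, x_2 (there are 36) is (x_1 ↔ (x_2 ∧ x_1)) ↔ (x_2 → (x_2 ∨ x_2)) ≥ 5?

value 5: 21 assignments (counts)
value 4: 5 assignments
value 3: 4 assignments
value 2: 3 assignments
value 1: 2 assignments
value 0: 1 assignment
So 21 of the 36 assignments meet the threshold.

21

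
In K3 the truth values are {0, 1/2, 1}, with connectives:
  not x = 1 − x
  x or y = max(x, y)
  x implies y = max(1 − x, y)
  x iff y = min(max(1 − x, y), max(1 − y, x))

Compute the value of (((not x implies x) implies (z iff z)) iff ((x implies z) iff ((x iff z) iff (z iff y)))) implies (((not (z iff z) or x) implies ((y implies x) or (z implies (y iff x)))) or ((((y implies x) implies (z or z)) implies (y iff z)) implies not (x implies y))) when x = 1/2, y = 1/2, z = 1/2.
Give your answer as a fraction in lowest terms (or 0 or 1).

1/2

not x = not 1/2 = 1/2
not x implies x = 1/2 implies 1/2 = 1/2
z iff z = 1/2 iff 1/2 = 1/2
(not x implies x) implies (z iff z) = 1/2 implies 1/2 = 1/2
x implies z = 1/2 implies 1/2 = 1/2
x iff z = 1/2 iff 1/2 = 1/2
z iff y = 1/2 iff 1/2 = 1/2
(x iff z) iff (z iff y) = 1/2 iff 1/2 = 1/2
(x implies z) iff ((x iff z) iff (z iff y)) = 1/2 iff 1/2 = 1/2
((not x implies x) implies (z iff z)) iff ((x implies z) iff ((x iff z) iff (z iff y))) = 1/2 iff 1/2 = 1/2
z iff z = 1/2 iff 1/2 = 1/2
not (z iff z) = not 1/2 = 1/2
not (z iff z) or x = 1/2 or 1/2 = 1/2
y implies x = 1/2 implies 1/2 = 1/2
y iff x = 1/2 iff 1/2 = 1/2
z implies (y iff x) = 1/2 implies 1/2 = 1/2
(y implies x) or (z implies (y iff x)) = 1/2 or 1/2 = 1/2
(not (z iff z) or x) implies ((y implies x) or (z implies (y iff x))) = 1/2 implies 1/2 = 1/2
y implies x = 1/2 implies 1/2 = 1/2
z or z = 1/2 or 1/2 = 1/2
(y implies x) implies (z or z) = 1/2 implies 1/2 = 1/2
y iff z = 1/2 iff 1/2 = 1/2
((y implies x) implies (z or z)) implies (y iff z) = 1/2 implies 1/2 = 1/2
x implies y = 1/2 implies 1/2 = 1/2
not (x implies y) = not 1/2 = 1/2
(((y implies x) implies (z or z)) implies (y iff z)) implies not (x implies y) = 1/2 implies 1/2 = 1/2
((not (z iff z) or x) implies ((y implies x) or (z implies (y iff x)))) or ((((y implies x) implies (z or z)) implies (y iff z)) implies not (x implies y)) = 1/2 or 1/2 = 1/2
(((not x implies x) implies (z iff z)) iff ((x implies z) iff ((x iff z) iff (z iff y)))) implies (((not (z iff z) or x) implies ((y implies x) or (z implies (y iff x)))) or ((((y implies x) implies (z or z)) implies (y iff z)) implies not (x implies y))) = 1/2 implies 1/2 = 1/2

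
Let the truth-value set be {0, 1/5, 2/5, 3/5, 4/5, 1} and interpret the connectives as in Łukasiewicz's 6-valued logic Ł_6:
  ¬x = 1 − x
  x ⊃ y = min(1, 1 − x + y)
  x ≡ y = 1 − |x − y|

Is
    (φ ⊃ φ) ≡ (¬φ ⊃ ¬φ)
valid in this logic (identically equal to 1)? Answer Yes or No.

Yes

φ = 0 ↦ 1
φ = 1/5 ↦ 1
φ = 2/5 ↦ 1
φ = 3/5 ↦ 1
φ = 4/5 ↦ 1
φ = 1 ↦ 1
Every assignment gives a value ≥ 1.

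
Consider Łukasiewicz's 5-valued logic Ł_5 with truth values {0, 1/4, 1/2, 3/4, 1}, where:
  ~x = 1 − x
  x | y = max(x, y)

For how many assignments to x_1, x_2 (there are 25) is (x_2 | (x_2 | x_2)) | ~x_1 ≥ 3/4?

16

value 1: 9 assignments (counts)
value 3/4: 7 assignments (counts)
value 1/2: 5 assignments
value 1/4: 3 assignments
value 0: 1 assignment
So 16 of the 25 assignments meet the threshold.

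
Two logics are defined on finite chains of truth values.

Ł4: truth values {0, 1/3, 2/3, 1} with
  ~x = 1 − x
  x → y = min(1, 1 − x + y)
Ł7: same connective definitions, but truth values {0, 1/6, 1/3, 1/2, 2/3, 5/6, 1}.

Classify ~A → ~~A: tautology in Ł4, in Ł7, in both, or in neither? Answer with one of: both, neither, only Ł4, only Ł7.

In Ł4: at A = 0 the value is 0 — not a tautology.
In Ł7: at A = 0 the value is 0 — not a tautology.

neither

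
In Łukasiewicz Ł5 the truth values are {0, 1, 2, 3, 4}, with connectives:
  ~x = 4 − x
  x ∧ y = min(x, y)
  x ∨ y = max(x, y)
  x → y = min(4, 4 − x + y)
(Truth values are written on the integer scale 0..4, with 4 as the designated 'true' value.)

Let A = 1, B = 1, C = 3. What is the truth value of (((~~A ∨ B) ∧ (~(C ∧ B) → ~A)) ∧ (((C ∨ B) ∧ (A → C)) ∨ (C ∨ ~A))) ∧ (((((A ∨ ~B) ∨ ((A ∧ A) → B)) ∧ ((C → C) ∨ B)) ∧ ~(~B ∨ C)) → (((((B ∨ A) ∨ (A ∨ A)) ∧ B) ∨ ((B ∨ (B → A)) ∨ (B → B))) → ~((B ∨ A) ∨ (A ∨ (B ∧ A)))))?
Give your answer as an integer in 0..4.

1

~A = ~1 = 3
~~A = ~3 = 1
~~A ∨ B = 1 ∨ 1 = 1
C ∧ B = 3 ∧ 1 = 1
~(C ∧ B) = ~1 = 3
~A = ~1 = 3
~(C ∧ B) → ~A = 3 → 3 = 4
(~~A ∨ B) ∧ (~(C ∧ B) → ~A) = 1 ∧ 4 = 1
C ∨ B = 3 ∨ 1 = 3
A → C = 1 → 3 = 4
(C ∨ B) ∧ (A → C) = 3 ∧ 4 = 3
~A = ~1 = 3
C ∨ ~A = 3 ∨ 3 = 3
((C ∨ B) ∧ (A → C)) ∨ (C ∨ ~A) = 3 ∨ 3 = 3
((~~A ∨ B) ∧ (~(C ∧ B) → ~A)) ∧ (((C ∨ B) ∧ (A → C)) ∨ (C ∨ ~A)) = 1 ∧ 3 = 1
~B = ~1 = 3
A ∨ ~B = 1 ∨ 3 = 3
A ∧ A = 1 ∧ 1 = 1
(A ∧ A) → B = 1 → 1 = 4
(A ∨ ~B) ∨ ((A ∧ A) → B) = 3 ∨ 4 = 4
C → C = 3 → 3 = 4
(C → C) ∨ B = 4 ∨ 1 = 4
((A ∨ ~B) ∨ ((A ∧ A) → B)) ∧ ((C → C) ∨ B) = 4 ∧ 4 = 4
~B = ~1 = 3
~B ∨ C = 3 ∨ 3 = 3
~(~B ∨ C) = ~3 = 1
(((A ∨ ~B) ∨ ((A ∧ A) → B)) ∧ ((C → C) ∨ B)) ∧ ~(~B ∨ C) = 4 ∧ 1 = 1
B ∨ A = 1 ∨ 1 = 1
A ∨ A = 1 ∨ 1 = 1
(B ∨ A) ∨ (A ∨ A) = 1 ∨ 1 = 1
((B ∨ A) ∨ (A ∨ A)) ∧ B = 1 ∧ 1 = 1
B → A = 1 → 1 = 4
B ∨ (B → A) = 1 ∨ 4 = 4
B → B = 1 → 1 = 4
(B ∨ (B → A)) ∨ (B → B) = 4 ∨ 4 = 4
(((B ∨ A) ∨ (A ∨ A)) ∧ B) ∨ ((B ∨ (B → A)) ∨ (B → B)) = 1 ∨ 4 = 4
B ∨ A = 1 ∨ 1 = 1
B ∧ A = 1 ∧ 1 = 1
A ∨ (B ∧ A) = 1 ∨ 1 = 1
(B ∨ A) ∨ (A ∨ (B ∧ A)) = 1 ∨ 1 = 1
~((B ∨ A) ∨ (A ∨ (B ∧ A))) = ~1 = 3
((((B ∨ A) ∨ (A ∨ A)) ∧ B) ∨ ((B ∨ (B → A)) ∨ (B → B))) → ~((B ∨ A) ∨ (A ∨ (B ∧ A))) = 4 → 3 = 3
((((A ∨ ~B) ∨ ((A ∧ A) → B)) ∧ ((C → C) ∨ B)) ∧ ~(~B ∨ C)) → (((((B ∨ A) ∨ (A ∨ A)) ∧ B) ∨ ((B ∨ (B → A)) ∨ (B → B))) → ~((B ∨ A) ∨ (A ∨ (B ∧ A)))) = 1 → 3 = 4
(((~~A ∨ B) ∧ (~(C ∧ B) → ~A)) ∧ (((C ∨ B) ∧ (A → C)) ∨ (C ∨ ~A))) ∧ (((((A ∨ ~B) ∨ ((A ∧ A) → B)) ∧ ((C → C) ∨ B)) ∧ ~(~B ∨ C)) → (((((B ∨ A) ∨ (A ∨ A)) ∧ B) ∨ ((B ∨ (B → A)) ∨ (B → B))) → ~((B ∨ A) ∨ (A ∨ (B ∧ A))))) = 1 ∧ 4 = 1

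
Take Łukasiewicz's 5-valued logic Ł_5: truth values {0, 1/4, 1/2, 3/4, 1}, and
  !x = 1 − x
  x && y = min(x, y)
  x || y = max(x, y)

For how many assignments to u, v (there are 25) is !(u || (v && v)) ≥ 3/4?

value 1: 1 assignment (counts)
value 3/4: 3 assignments (counts)
value 1/2: 5 assignments
value 1/4: 7 assignments
value 0: 9 assignments
So 4 of the 25 assignments meet the threshold.

4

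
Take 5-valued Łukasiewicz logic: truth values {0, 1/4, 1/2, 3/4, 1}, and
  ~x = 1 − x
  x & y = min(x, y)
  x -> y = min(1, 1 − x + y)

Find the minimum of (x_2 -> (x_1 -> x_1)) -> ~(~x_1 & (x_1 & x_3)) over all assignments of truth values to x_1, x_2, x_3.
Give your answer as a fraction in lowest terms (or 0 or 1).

Take x_1 = 1/2, x_2 = 0, x_3 = 1/2:
x_1 -> x_1 = 1/2 -> 1/2 = 1
x_2 -> (x_1 -> x_1) = 0 -> 1 = 1
~x_1 = ~1/2 = 1/2
x_1 & x_3 = 1/2 & 1/2 = 1/2
~x_1 & (x_1 & x_3) = 1/2 & 1/2 = 1/2
~(~x_1 & (x_1 & x_3)) = ~1/2 = 1/2
(x_2 -> (x_1 -> x_1)) -> ~(~x_1 & (x_1 & x_3)) = 1 -> 1/2 = 1/2
No assignment yields a value below 1/2, so this is the minimum.

1/2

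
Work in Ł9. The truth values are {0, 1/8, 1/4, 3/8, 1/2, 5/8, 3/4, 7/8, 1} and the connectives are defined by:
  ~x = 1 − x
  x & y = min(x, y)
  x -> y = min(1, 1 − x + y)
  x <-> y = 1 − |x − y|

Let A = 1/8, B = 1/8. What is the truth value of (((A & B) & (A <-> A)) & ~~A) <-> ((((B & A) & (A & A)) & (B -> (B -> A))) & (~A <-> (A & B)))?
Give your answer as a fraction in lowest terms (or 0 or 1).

A & B = 1/8 & 1/8 = 1/8
A <-> A = 1/8 <-> 1/8 = 1
(A & B) & (A <-> A) = 1/8 & 1 = 1/8
~A = ~1/8 = 7/8
~~A = ~7/8 = 1/8
((A & B) & (A <-> A)) & ~~A = 1/8 & 1/8 = 1/8
B & A = 1/8 & 1/8 = 1/8
A & A = 1/8 & 1/8 = 1/8
(B & A) & (A & A) = 1/8 & 1/8 = 1/8
B -> A = 1/8 -> 1/8 = 1
B -> (B -> A) = 1/8 -> 1 = 1
((B & A) & (A & A)) & (B -> (B -> A)) = 1/8 & 1 = 1/8
~A = ~1/8 = 7/8
A & B = 1/8 & 1/8 = 1/8
~A <-> (A & B) = 7/8 <-> 1/8 = 1/4
(((B & A) & (A & A)) & (B -> (B -> A))) & (~A <-> (A & B)) = 1/8 & 1/4 = 1/8
(((A & B) & (A <-> A)) & ~~A) <-> ((((B & A) & (A & A)) & (B -> (B -> A))) & (~A <-> (A & B))) = 1/8 <-> 1/8 = 1

1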